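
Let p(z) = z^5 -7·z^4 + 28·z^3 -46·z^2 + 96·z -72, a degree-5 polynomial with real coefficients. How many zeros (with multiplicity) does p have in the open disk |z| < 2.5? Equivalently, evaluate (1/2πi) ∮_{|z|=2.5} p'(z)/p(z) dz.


The zeros of p are: (3 + 3i), (3 - 3i), 1, (0 + 2i), (0 - 2i).
Their magnitudes are: 4.243, 4.243, 1, 2, 2.
Zeros with |z| < R = 2.5: 1, (0 + 2i), (0 - 2i).
Count = 3.
By the argument principle, (1/2πi) ∮_{|z|=R} p'(z)/p(z) dz equals exactly this count.

Number of zeros inside |z| < 2.5: 3.


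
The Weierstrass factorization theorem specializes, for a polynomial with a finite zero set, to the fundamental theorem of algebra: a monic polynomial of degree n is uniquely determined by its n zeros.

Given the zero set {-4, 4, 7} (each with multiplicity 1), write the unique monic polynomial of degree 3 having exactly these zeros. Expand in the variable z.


The polynomial is p(z) = ∏_{α ∈ S} (z − α), where S = {-4, 4, 7}.
Expanding the product yields: p(z) = z^3 -7·z^2 -16·z + 112.
The resulting polynomial has degree 3 and real coefficients as required.

p(z) = z^3 -7·z^2 -16·z + 112.


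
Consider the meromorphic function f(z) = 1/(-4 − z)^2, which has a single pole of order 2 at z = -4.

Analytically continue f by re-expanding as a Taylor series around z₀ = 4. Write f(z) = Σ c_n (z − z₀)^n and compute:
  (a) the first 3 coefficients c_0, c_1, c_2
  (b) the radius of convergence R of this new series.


Let w = z − z₀, so z = z₀ + w.
Then -4 − z = -4 − (z₀ + w) = (-4 − z₀) − w = -8 − w.
f(z) = 1/(-8 − w)^2 = (1/(-8)^2) · (1 − w/(-8))^{−2}.
By the binomial series (1−u)^{−2} = Σ_{n≥0} C(n+1, 1) u^n for |u|<1, with u = w/(-8):
  c_n = C(n+1, 1) / (-8)^(n+2).
  c_0 = 1/(-8)^2 = 1/64.
  c_1 = 2/(-8)^3 = -1/256.
  c_2 = 3/(-8)^4 = 3/4096.
The series is valid for |w/d| < 1, i.e. |z − z₀| < |d|.
Radius of convergence: R = |-4 − z₀| = |-8| = 8 (distance from z₀ to the singularity z = -4).

c_0 = 1/64, c_1 = -1/256, c_2 = 3/4096; R = 8.


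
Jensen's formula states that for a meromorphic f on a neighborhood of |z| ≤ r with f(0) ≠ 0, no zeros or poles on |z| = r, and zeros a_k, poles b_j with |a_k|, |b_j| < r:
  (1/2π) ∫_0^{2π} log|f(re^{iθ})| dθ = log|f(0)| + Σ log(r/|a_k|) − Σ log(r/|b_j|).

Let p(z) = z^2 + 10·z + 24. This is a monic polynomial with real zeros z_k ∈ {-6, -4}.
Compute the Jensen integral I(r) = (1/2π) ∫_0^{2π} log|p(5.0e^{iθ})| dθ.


Zeros: -6, -4; r = 5.0.
Inside |z| < r: -4. Outside (|z| ≥ r): -6.
p(0) = 24, so log|p(0)| = log(24) = 3.1781.
Apply Jensen: I(r) = log|p(0)| + Σ_k log(r/|z_k|), summed over zeros inside |z| < r.
  log(r/|z_k|) for z_k = -4: log(5.0/4) = 0.2231
  Outside zeros (-6) contribute nothing to the Jensen sum.
Sum over inside zeros: 0.2231.
I(r) = log|p(0)| + (inside sum) = 3.1781 + 0.2231 = 3.4012.
Note: since some zeros are outside |z| ≤ r, the simplified n·log(r) form does NOT apply — only the inside zeros contribute.

I(r) ≈ 3.4012.


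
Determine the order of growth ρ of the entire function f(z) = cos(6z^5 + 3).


Write cos(w) = (e^{iw} ± e^{−iw})/(2 or 2i), so |cos(w)| ≤ e^{|w|}. With w = 6z^5 + 3, |w| ≤ 6r^5 + 3 on |z|=r, giving M(r) ≤ e^{6r^5 + 3} and ρ ≤ 5. For the lower bound, choose z on |z|=r with 6z^5 purely imaginary of modulus 6r^5; then |cos(6z^5 + 3)| grows like e^{6r^5}/2, so ρ ≥ 5. Hence ρ = 5.
Therefore ρ = 5.

Order ρ = 5.


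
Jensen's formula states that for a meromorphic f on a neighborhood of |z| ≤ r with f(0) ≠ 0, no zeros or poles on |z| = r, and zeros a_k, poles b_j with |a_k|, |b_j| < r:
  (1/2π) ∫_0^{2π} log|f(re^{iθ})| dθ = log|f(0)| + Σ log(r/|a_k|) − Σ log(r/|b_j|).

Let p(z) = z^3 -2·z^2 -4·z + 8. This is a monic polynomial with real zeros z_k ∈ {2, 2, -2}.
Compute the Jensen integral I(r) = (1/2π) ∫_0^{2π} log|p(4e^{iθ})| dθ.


Zeros: -2, 2, 2; r = 4.
Inside |z| < r: -2, 2, 2. Outside (|z| ≥ r): ∅.
p(0) = 8, so log|p(0)| = log(8) = 2.0794.
Apply Jensen: I(r) = log|p(0)| + Σ_k log(r/|z_k|), summed over zeros inside |z| < r.
  log(r/|z_k|) for z_k = 2: log(4/2) = 0.6931
  log(r/|z_k|) for z_k = 2: log(4/2) = 0.6931
  log(r/|z_k|) for z_k = -2: log(4/2) = 0.6931
Sum over inside zeros: 2.0794.
I(r) = log|p(0)| + (inside sum) = 2.0794 + 2.0794 = 4.1589.
Closed form (all zeros inside, monic): I(r) = n·log(r) = 3·log(4) = 4.1589. ✓

I(r) ≈ 4.1589.


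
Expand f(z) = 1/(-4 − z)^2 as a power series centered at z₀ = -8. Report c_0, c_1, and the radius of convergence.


Let w = z − z₀, so z = z₀ + w.
Then -4 − z = -4 − (z₀ + w) = (-4 − z₀) − w = 4 − w.
f(z) = 1/(4 − w)^2 = (1/(4)^2) · (1 − w/(4))^{−2}.
By the binomial series (1−u)^{−2} = Σ_{n≥0} C(n+1, 1) u^n for |u|<1, with u = w/(4):
  c_n = C(n+1, 1) / (4)^(n+2).
  c_0 = 1/(4)^2 = 1/16.
  c_1 = 2/(4)^3 = 1/32.
The series is valid for |w/d| < 1, i.e. |z − z₀| < |d|.
Radius of convergence: R = |-4 − z₀| = |4| = 4 (distance from z₀ to the singularity z = -4).

c_0 = 1/16, c_1 = 1/32; R = 4.


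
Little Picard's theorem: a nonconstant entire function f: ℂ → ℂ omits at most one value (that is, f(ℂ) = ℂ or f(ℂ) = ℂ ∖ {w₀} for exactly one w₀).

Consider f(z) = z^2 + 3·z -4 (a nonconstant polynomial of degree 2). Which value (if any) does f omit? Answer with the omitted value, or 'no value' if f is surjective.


Little Picard bounds the complement of f(ℂ) to at most one point.
For every w ∈ ℂ, the equation p(z) − w = 0 is a nonconstant polynomial in z and hence has at least one root by the fundamental theorem of algebra. So p is surjective onto ℂ, omitting no value.

Omitted value: no value.


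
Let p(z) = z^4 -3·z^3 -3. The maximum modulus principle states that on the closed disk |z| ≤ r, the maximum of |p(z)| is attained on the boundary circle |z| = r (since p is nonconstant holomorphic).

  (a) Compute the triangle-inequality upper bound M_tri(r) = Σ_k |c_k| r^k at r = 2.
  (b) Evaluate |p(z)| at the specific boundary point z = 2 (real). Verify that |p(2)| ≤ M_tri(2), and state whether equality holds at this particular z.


Coefficients: c_0 = -3, c_1 = 0, c_2 = 0, c_3 = -3, c_4 = 1. Radius r = 2.
Part (a). Triangle bound: M_tri(r) = Σ_k |c_k| r^k
  = |-3|·2^0 + |0|·2^1 + |0|·2^2 + |-3|·2^3 + |1|·2^4
  = 3 + 0 + 0 + 24 + 16 = 43.
This bounds M(r) := max_{|z|=r} |p(z)| from above; equality holds iff all terms c_k z^k can be made to align in phase at a single z on |z|=r.
Part (b). At z = 2 (real, on the circle |z| = r):
  p(2) = (-3)·2^0 + (0)·2^1 + (0)·2^2 + (-3)·2^3 + (1)·2^4 = -11.
  |p(2)| = 11.
Check: |p(2)| = 11 ≤ 43 = M_tri(2). ✓ Equality does not hold at z = 2 (the coefficients have mixed signs, so the terms do not all align in phase there).

M_tri(2) = 43; |p(2)| = 11; equality at z=2: no.


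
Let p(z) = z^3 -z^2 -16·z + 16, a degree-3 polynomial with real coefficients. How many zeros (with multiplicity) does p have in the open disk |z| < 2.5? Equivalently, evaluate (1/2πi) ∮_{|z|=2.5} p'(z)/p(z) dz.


The zeros of p are: 1, -4, 4.
Their magnitudes are: 1, 4, 4.
Zeros with |z| < R = 2.5: 1.
Count = 1.
By the argument principle, (1/2πi) ∮_{|z|=R} p'(z)/p(z) dz equals exactly this count.

Number of zeros inside |z| < 2.5: 1.


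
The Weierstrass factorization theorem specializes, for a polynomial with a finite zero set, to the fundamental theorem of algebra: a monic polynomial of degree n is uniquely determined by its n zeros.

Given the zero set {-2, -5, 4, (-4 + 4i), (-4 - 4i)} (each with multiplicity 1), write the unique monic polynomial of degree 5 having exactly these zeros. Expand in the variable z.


The polynomial is p(z) = ∏_{α ∈ S} (z − α), where S = {-2, -5, 4, (-4 + 4i), (-4 - 4i)}.
Expanding the product yields: p(z) = z^5 + 11·z^4 + 38·z^3 -88·z^2 -896·z -1280.
Note conjugate pairs combine to real quadratics: (z − (-4+4i))(z − (-4−4i)) = z² + 8z + 32.
The resulting polynomial has degree 5 and real coefficients as required.

p(z) = z^5 + 11·z^4 + 38·z^3 -88·z^2 -896·z -1280.


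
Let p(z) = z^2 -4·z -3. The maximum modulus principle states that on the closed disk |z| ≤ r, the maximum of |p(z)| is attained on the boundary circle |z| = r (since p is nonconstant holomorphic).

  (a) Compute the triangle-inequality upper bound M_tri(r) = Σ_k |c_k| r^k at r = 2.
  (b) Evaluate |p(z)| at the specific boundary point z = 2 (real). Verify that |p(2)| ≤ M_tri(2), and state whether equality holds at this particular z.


Coefficients: c_0 = -3, c_1 = -4, c_2 = 1. Radius r = 2.
Part (a). Triangle bound: M_tri(r) = Σ_k |c_k| r^k
  = |-3|·2^0 + |-4|·2^1 + |1|·2^2
  = 3 + 8 + 4 = 15.
This bounds M(r) := max_{|z|=r} |p(z)| from above; equality holds iff all terms c_k z^k can be made to align in phase at a single z on |z|=r.
Part (b). At z = 2 (real, on the circle |z| = r):
  p(2) = (-3)·2^0 + (-4)·2^1 + (1)·2^2 = -7.
  |p(2)| = 7.
Check: |p(2)| = 7 ≤ 15 = M_tri(2). ✓ Equality does not hold at z = 2 (the coefficients have mixed signs, so the terms do not all align in phase there).

M_tri(2) = 15; |p(2)| = 7; equality at z=2: no.


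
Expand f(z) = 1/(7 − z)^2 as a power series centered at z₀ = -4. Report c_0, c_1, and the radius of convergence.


Let w = z − z₀, so z = z₀ + w.
Then 7 − z = 7 − (z₀ + w) = (7 − z₀) − w = 11 − w.
f(z) = 1/(11 − w)^2 = (1/(11)^2) · (1 − w/(11))^{−2}.
By the binomial series (1−u)^{−2} = Σ_{n≥0} C(n+1, 1) u^n for |u|<1, with u = w/(11):
  c_n = C(n+1, 1) / (11)^(n+2).
  c_0 = 1/(11)^2 = 1/121.
  c_1 = 2/(11)^3 = 2/1331.
The series is valid for |w/d| < 1, i.e. |z − z₀| < |d|.
Radius of convergence: R = |7 − z₀| = |11| = 11 (distance from z₀ to the singularity z = 7).

c_0 = 1/121, c_1 = 2/1331; R = 11.


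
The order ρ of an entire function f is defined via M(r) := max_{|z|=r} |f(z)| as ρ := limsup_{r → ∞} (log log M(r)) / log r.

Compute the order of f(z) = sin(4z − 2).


sin(w) is a linear combination of e^{iw} and e^{−iw} (or e^w, e^{−w} in the hyperbolic case), so |sin(w)| ≤ e^{|w|}. With w = 4z − 2, |w| ≤ 4|z| + 2 = 4r + 2 on |z| = r, giving M(r) ≤ e^{4r + 2}, so ρ ≤ 1. On a suitable ray (z = it for sin/cos; z = t for sinh/cosh, t real → ∞), |sin(4z − 2)| grows like e^{4|t|}/2, so ρ ≥ 1. Hence ρ = 1.
Therefore ρ = 1.

Order ρ = 1.


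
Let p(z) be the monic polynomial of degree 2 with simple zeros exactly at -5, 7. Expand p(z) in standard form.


The polynomial is p(z) = ∏_{α ∈ S} (z − α), where S = {-5, 7}.
Expanding the product yields: p(z) = z^2 -2·z -35.
The resulting polynomial has degree 2 and real coefficients as required.

p(z) = z^2 -2·z -35.


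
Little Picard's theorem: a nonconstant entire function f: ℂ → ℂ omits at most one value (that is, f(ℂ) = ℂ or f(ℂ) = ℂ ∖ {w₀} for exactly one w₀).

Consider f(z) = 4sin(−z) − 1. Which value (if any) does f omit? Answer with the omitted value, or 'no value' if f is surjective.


Little Picard bounds the complement of f(ℂ) to at most one point.
sin is entire and surjective onto ℂ: for every w ∈ ℂ, sin(ζ) = w has a solution ζ ∈ ℂ (e.g., via the complex inverse arcsin). With ζ = −z this gives z = ζ/(-1). Then 4·sin(−z) takes every value in 4·ℂ = ℂ, and adding -1 is a bijection of ℂ. So f is surjective and omits no value. (Note: only on the real line is sin bounded by [−1, 1].)

Omitted value: no value.


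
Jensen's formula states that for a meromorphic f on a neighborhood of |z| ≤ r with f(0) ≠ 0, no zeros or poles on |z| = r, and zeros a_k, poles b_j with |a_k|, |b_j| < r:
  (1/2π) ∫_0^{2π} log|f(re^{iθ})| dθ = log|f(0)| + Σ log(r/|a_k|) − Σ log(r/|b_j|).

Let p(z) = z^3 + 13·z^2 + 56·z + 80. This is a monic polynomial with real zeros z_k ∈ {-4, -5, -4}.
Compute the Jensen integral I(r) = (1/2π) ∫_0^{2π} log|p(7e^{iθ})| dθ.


Zeros: -5, -4, -4; r = 7.
Inside |z| < r: -5, -4, -4. Outside (|z| ≥ r): ∅.
p(0) = 80, so log|p(0)| = log(80) = 4.3820.
Apply Jensen: I(r) = log|p(0)| + Σ_k log(r/|z_k|), summed over zeros inside |z| < r.
  log(r/|z_k|) for z_k = -4: log(7/4) = 0.5596
  log(r/|z_k|) for z_k = -5: log(7/5) = 0.3365
  log(r/|z_k|) for z_k = -4: log(7/4) = 0.5596
Sum over inside zeros: 1.4557.
I(r) = log|p(0)| + (inside sum) = 4.3820 + 1.4557 = 5.8377.
Closed form (all zeros inside, monic): I(r) = n·log(r) = 3·log(7) = 5.8377. ✓

I(r) ≈ 5.8377.


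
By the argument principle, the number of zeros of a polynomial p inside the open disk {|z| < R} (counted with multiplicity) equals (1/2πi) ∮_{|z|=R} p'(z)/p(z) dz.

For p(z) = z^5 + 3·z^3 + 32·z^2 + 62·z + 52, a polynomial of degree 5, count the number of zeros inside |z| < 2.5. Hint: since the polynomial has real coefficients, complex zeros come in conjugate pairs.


The zeros of p are: -2, (2 + 3i), (2 - 3i), (-1 + 1i), (-1 - 1i).
Their magnitudes are: 2, 3.606, 3.606, 1.414, 1.414.
Zeros with |z| < R = 2.5: -2, (-1 + 1i), (-1 - 1i).
Count = 3.
By the argument principle, (1/2πi) ∮_{|z|=R} p'(z)/p(z) dz equals exactly this count.

Number of zeros inside |z| < 2.5: 3.


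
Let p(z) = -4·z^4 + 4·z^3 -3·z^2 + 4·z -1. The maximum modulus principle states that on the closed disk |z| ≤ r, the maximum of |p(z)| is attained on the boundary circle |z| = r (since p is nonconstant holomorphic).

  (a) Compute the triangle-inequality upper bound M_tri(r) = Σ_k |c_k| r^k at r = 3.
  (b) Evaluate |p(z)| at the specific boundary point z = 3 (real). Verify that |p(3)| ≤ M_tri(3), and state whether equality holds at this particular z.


Coefficients: c_0 = -1, c_1 = 4, c_2 = -3, c_3 = 4, c_4 = -4. Radius r = 3.
Part (a). Triangle bound: M_tri(r) = Σ_k |c_k| r^k
  = |-1|·3^0 + |4|·3^1 + |-3|·3^2 + |4|·3^3 + |-4|·3^4
  = 1 + 12 + 27 + 108 + 324 = 472.
This bounds M(r) := max_{|z|=r} |p(z)| from above; equality holds iff all terms c_k z^k can be made to align in phase at a single z on |z|=r.
Part (b). At z = 3 (real, on the circle |z| = r):
  p(3) = (-1)·3^0 + (4)·3^1 + (-3)·3^2 + (4)·3^3 + (-4)·3^4 = -232.
  |p(3)| = 232.
Check: |p(3)| = 232 ≤ 472 = M_tri(3). ✓ Equality does not hold at z = 3 (the coefficients have mixed signs, so the terms do not all align in phase there).

M_tri(3) = 472; |p(3)| = 232; equality at z=3: no.


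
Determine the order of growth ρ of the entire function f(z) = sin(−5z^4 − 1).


Write sin(w) = (e^{iw} ± e^{−iw})/(2 or 2i), so |sin(w)| ≤ e^{|w|}. With w = −5z^4 − 1, |w| ≤ 5r^4 + 1 on |z|=r, giving M(r) ≤ e^{5r^4 + 1} and ρ ≤ 4. For the lower bound, choose z on |z|=r with -5z^4 purely imaginary of modulus 5r^4; then |sin(−5z^4 − 1)| grows like e^{5r^4}/2, so ρ ≥ 4. Hence ρ = 4.
Therefore ρ = 4.

Order ρ = 4.


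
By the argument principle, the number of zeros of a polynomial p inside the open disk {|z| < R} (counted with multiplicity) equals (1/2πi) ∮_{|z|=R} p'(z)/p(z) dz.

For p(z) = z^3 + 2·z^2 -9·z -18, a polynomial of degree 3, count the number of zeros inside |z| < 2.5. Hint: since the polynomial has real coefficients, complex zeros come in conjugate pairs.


The zeros of p are: -3, -2, 3.
Their magnitudes are: 3, 2, 3.
Zeros with |z| < R = 2.5: -2.
Count = 1.
By the argument principle, (1/2πi) ∮_{|z|=R} p'(z)/p(z) dz equals exactly this count.

Number of zeros inside |z| < 2.5: 1.


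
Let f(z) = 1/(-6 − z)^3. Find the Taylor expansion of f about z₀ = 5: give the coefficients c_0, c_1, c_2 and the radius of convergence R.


Let w = z − z₀, so z = z₀ + w.
Then -6 − z = -6 − (z₀ + w) = (-6 − z₀) − w = -11 − w.
f(z) = 1/(-11 − w)^3 = (1/(-11)^3) · (1 − w/(-11))^{−3}.
By the binomial series (1−u)^{−3} = Σ_{n≥0} C(n+2, 2) u^n for |u|<1, with u = w/(-11):
  c_n = C(n+2, 2) / (-11)^(n+3).
  c_0 = 1/(-11)^3 = -1/1331.
  c_1 = 3/(-11)^4 = 3/14641.
  c_2 = 6/(-11)^5 = -6/161051.
The series is valid for |w/d| < 1, i.e. |z − z₀| < |d|.
Radius of convergence: R = |-6 − z₀| = |-11| = 11 (distance from z₀ to the singularity z = -6).

c_0 = -1/1331, c_1 = 3/14641, c_2 = -6/161051; R = 11.


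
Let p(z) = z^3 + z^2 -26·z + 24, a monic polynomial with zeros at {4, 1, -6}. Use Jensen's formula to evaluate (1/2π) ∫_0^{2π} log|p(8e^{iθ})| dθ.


Zeros: -6, 1, 4; r = 8.
Inside |z| < r: -6, 1, 4. Outside (|z| ≥ r): ∅.
p(0) = 24, so log|p(0)| = log(24) = 3.1781.
Apply Jensen: I(r) = log|p(0)| + Σ_k log(r/|z_k|), summed over zeros inside |z| < r.
  log(r/|z_k|) for z_k = 4: log(8/4) = 0.6931
  log(r/|z_k|) for z_k = 1: log(8/1) = 2.0794
  log(r/|z_k|) for z_k = -6: log(8/6) = 0.2877
Sum over inside zeros: 3.0603.
I(r) = log|p(0)| + (inside sum) = 3.1781 + 3.0603 = 6.2383.
Closed form (all zeros inside, monic): I(r) = n·log(r) = 3·log(8) = 6.2383. ✓

I(r) ≈ 6.2383.


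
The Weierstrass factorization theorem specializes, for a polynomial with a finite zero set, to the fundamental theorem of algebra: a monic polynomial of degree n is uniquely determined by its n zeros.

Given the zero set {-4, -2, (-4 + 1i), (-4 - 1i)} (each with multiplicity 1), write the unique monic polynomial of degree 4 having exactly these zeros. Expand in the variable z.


The polynomial is p(z) = ∏_{α ∈ S} (z − α), where S = {-4, -2, (-4 + 1i), (-4 - 1i)}.
Expanding the product yields: p(z) = z^4 + 14·z^3 + 73·z^2 + 166·z + 136.
Note conjugate pairs combine to real quadratics: (z − (-4+1i))(z − (-4−1i)) = z² + 8z + 17.
The resulting polynomial has degree 4 and real coefficients as required.

p(z) = z^4 + 14·z^3 + 73·z^2 + 166·z + 136.


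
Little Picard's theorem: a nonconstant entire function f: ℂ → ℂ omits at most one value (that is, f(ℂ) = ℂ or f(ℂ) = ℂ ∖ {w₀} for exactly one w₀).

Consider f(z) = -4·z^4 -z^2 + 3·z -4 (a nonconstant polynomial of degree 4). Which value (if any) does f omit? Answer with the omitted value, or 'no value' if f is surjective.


Little Picard bounds the complement of f(ℂ) to at most one point.
For every w ∈ ℂ, the equation p(z) − w = 0 is a nonconstant polynomial in z and hence has at least one root by the fundamental theorem of algebra. So p is surjective onto ℂ, omitting no value.

Omitted value: no value.


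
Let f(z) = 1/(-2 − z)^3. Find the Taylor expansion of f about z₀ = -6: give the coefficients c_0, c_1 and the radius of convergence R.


Let w = z − z₀, so z = z₀ + w.
Then -2 − z = -2 − (z₀ + w) = (-2 − z₀) − w = 4 − w.
f(z) = 1/(4 − w)^3 = (1/(4)^3) · (1 − w/(4))^{−3}.
By the binomial series (1−u)^{−3} = Σ_{n≥0} C(n+2, 2) u^n for |u|<1, with u = w/(4):
  c_n = C(n+2, 2) / (4)^(n+3).
  c_0 = 1/(4)^3 = 1/64.
  c_1 = 3/(4)^4 = 3/256.
The series is valid for |w/d| < 1, i.e. |z − z₀| < |d|.
Radius of convergence: R = |-2 − z₀| = |4| = 4 (distance from z₀ to the singularity z = -2).

c_0 = 1/64, c_1 = 3/256; R = 4.


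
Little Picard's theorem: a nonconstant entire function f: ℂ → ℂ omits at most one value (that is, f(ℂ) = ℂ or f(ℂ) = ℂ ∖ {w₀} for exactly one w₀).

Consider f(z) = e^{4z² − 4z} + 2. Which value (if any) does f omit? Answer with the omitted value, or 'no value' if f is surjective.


Little Picard bounds the complement of f(ℂ) to at most one point.
The exponent g(z) = 4z² − 4z is a nonconstant polynomial, hence surjective onto ℂ. So e^{g(z)} takes every value in {e^w : w ∈ ℂ} = ℂ ∖ {0}. Adding 2 shifts the range to ℂ ∖ {2}. f omits exactly 2.

Omitted value: 2.


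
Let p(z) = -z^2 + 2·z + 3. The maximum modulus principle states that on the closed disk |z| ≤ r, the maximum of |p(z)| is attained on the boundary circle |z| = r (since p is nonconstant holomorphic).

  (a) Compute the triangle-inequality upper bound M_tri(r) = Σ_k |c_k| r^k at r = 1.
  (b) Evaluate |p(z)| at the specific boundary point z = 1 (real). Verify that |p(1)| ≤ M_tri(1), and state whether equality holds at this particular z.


Coefficients: c_0 = 3, c_1 = 2, c_2 = -1. Radius r = 1.
Part (a). Triangle bound: M_tri(r) = Σ_k |c_k| r^k
  = |3|·1^0 + |2|·1^1 + |-1|·1^2
  = 3 + 2 + 1 = 6.
This bounds M(r) := max_{|z|=r} |p(z)| from above; equality holds iff all terms c_k z^k can be made to align in phase at a single z on |z|=r.
Part (b). At z = 1 (real, on the circle |z| = r):
  p(1) = (3)·1^0 + (2)·1^1 + (-1)·1^2 = 4.
  |p(1)| = 4.
Check: |p(1)| = 4 ≤ 6 = M_tri(1). ✓ Equality does not hold at z = 1 (the coefficients have mixed signs, so the terms do not all align in phase there).

M_tri(1) = 6; |p(1)| = 4; equality at z=1: no.


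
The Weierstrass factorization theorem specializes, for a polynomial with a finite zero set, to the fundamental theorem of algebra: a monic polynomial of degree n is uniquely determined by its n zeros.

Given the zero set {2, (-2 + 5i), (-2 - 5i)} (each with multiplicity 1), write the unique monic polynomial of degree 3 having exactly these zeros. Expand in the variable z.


The polynomial is p(z) = ∏_{α ∈ S} (z − α), where S = {2, (-2 + 5i), (-2 - 5i)}.
Expanding the product yields: p(z) = z^3 + 2·z^2 + 21·z -58.
Note conjugate pairs combine to real quadratics: (z − (-2+5i))(z − (-2−5i)) = z² + 4z + 29.
The resulting polynomial has degree 3 and real coefficients as required.

p(z) = z^3 + 2·z^2 + 21·z -58.


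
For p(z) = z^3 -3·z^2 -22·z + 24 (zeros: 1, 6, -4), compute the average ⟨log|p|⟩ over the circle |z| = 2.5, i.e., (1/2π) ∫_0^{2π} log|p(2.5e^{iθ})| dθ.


Zeros: -4, 1, 6; r = 2.5.
Inside |z| < r: 1. Outside (|z| ≥ r): -4, 6.
p(0) = 24, so log|p(0)| = log(24) = 3.1781.
Apply Jensen: I(r) = log|p(0)| + Σ_k log(r/|z_k|), summed over zeros inside |z| < r.
  log(r/|z_k|) for z_k = 1: log(2.5/1) = 0.9163
  Outside zeros (-4, 6) contribute nothing to the Jensen sum.
Sum over inside zeros: 0.9163.
I(r) = log|p(0)| + (inside sum) = 3.1781 + 0.9163 = 4.0943.
Note: since some zeros are outside |z| ≤ r, the simplified n·log(r) form does NOT apply — only the inside zeros contribute.

I(r) ≈ 4.0943.


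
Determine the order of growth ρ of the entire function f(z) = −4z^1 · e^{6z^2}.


M(r) = max_{|z|=r} |-4|·|z|^1·|e^{6z^2}| = 4·r^1 · e^{6r^2} (the factors attain their maxima compatibly on |z|=r). Then log M(r) = log 4 + 1·log r + 6r^2, dominated by the last term, so log log M(r) ~ 2·log r. The polynomial factor -4z^1 contributes only a log r term and does not affect the order. ρ = 2.
Therefore ρ = 2.

Order ρ = 2.


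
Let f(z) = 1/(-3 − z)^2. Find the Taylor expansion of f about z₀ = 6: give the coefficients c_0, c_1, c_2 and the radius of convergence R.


Let w = z − z₀, so z = z₀ + w.
Then -3 − z = -3 − (z₀ + w) = (-3 − z₀) − w = -9 − w.
f(z) = 1/(-9 − w)^2 = (1/(-9)^2) · (1 − w/(-9))^{−2}.
By the binomial series (1−u)^{−2} = Σ_{n≥0} C(n+1, 1) u^n for |u|<1, with u = w/(-9):
  c_n = C(n+1, 1) / (-9)^(n+2).
  c_0 = 1/(-9)^2 = 1/81.
  c_1 = 2/(-9)^3 = -2/729.
  c_2 = 3/(-9)^4 = 1/2187.
The series is valid for |w/d| < 1, i.e. |z − z₀| < |d|.
Radius of convergence: R = |-3 − z₀| = |-9| = 9 (distance from z₀ to the singularity z = -3).

c_0 = 1/81, c_1 = -2/729, c_2 = 1/2187; R = 9.


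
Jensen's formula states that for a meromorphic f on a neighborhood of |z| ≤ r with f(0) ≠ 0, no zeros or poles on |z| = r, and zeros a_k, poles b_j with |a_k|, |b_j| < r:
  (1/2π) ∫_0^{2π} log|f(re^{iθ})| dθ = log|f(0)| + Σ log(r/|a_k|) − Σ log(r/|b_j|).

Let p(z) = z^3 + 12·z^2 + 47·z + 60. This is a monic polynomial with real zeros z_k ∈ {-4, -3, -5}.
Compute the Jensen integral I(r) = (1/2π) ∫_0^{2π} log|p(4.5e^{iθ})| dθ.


Zeros: -5, -4, -3; r = 4.5.
Inside |z| < r: -4, -3. Outside (|z| ≥ r): -5.
p(0) = 60, so log|p(0)| = log(60) = 4.0943.
Apply Jensen: I(r) = log|p(0)| + Σ_k log(r/|z_k|), summed over zeros inside |z| < r.
  log(r/|z_k|) for z_k = -4: log(4.5/4) = 0.1178
  log(r/|z_k|) for z_k = -3: log(4.5/3) = 0.4055
  Outside zeros (-5) contribute nothing to the Jensen sum.
Sum over inside zeros: 0.5232.
I(r) = log|p(0)| + (inside sum) = 4.0943 + 0.5232 = 4.6176.
Note: since some zeros are outside |z| ≤ r, the simplified n·log(r) form does NOT apply — only the inside zeros contribute.

I(r) ≈ 4.6176.


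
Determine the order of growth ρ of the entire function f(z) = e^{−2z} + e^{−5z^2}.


Each summand is entire of order 1 and 2 respectively (as in the single-exponential case). The order of a sum is at most the max of the orders, so ρ ≤ 2. For the lower bound: on |z|=r choose arg z so that -5z^2 is real positive; then |e^{-5z^2}| = e^{5r^2} while |e^{-2z}| ≤ e^{2r^1} = o(e^{5r^2}). So |f| ≥ e^{5r^2}(1 − o(1)) and ρ ≥ 2. Hence ρ = max(1, 2) = 2.
Therefore ρ = 2.

Order ρ = 2.


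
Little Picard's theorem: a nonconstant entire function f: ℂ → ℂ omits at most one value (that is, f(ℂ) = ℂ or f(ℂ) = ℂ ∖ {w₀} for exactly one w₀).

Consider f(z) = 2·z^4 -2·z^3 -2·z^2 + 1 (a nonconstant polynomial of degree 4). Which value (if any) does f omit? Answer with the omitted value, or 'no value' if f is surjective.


Little Picard bounds the complement of f(ℂ) to at most one point.
For every w ∈ ℂ, the equation p(z) − w = 0 is a nonconstant polynomial in z and hence has at least one root by the fundamental theorem of algebra. So p is surjective onto ℂ, omitting no value.

Omitted value: no value.


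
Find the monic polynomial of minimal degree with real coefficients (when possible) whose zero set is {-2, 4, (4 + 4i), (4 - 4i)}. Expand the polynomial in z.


The polynomial is p(z) = ∏_{α ∈ S} (z − α), where S = {-2, 4, (4 + 4i), (4 - 4i)}.
Expanding the product yields: p(z) = z^4 -10·z^3 + 40·z^2 -256.
Note conjugate pairs combine to real quadratics: (z − (4+4i))(z − (4−4i)) = z² − 8z + 32.
The resulting polynomial has degree 4 and real coefficients as required.

p(z) = z^4 -10·z^3 + 40·z^2 -256.


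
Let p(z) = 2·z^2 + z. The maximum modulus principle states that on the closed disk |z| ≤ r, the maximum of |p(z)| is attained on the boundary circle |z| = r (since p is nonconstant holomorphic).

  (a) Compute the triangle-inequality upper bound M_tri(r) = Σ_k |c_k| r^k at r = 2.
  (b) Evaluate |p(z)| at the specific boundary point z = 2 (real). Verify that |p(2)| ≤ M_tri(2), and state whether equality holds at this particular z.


Coefficients: c_0 = 0, c_1 = 1, c_2 = 2. Radius r = 2.
Part (a). Triangle bound: M_tri(r) = Σ_k |c_k| r^k
  = |0|·2^0 + |1|·2^1 + |2|·2^2
  = 0 + 2 + 8 = 10.
This bounds M(r) := max_{|z|=r} |p(z)| from above; equality holds iff all terms c_k z^k can be made to align in phase at a single z on |z|=r.
Part (b). At z = 2 (real, on the circle |z| = r):
  p(2) = (0)·2^0 + (1)·2^1 + (2)·2^2 = 10.
  |p(2)| = 10.
Since all nonzero coefficients share the same sign, |p(2)| = 10 = M_tri(2); the triangle bound is attained at z = 2, so in fact M(r) = 10.

M_tri(2) = 10; |p(2)| = 10; equality at z=2: yes.


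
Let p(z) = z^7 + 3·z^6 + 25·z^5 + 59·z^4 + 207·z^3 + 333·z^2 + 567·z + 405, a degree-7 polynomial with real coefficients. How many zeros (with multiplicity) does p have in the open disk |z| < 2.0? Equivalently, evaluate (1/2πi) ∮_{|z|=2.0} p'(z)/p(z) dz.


The zeros of p are: (-1 + 2i), (-1 - 2i), (0 + 3i), (0 - 3i), (0 + 3i), (0 - 3i), -1.
Their magnitudes are: 2.236, 2.236, 3, 3, 3, 3, 1.
Zeros with |z| < R = 2.0: -1.
Count = 1.
By the argument principle, (1/2πi) ∮_{|z|=R} p'(z)/p(z) dz equals exactly this count.

Number of zeros inside |z| < 2.0: 1.


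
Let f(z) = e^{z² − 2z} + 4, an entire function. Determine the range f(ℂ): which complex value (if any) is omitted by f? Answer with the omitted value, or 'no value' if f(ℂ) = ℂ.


Little Picard bounds the complement of f(ℂ) to at most one point.
The exponent g(z) = z² − 2z is a nonconstant polynomial, hence surjective onto ℂ. So e^{g(z)} takes every value in {e^w : w ∈ ℂ} = ℂ ∖ {0}. Adding 4 shifts the range to ℂ ∖ {4}. f omits exactly 4.

Omitted value: 4.


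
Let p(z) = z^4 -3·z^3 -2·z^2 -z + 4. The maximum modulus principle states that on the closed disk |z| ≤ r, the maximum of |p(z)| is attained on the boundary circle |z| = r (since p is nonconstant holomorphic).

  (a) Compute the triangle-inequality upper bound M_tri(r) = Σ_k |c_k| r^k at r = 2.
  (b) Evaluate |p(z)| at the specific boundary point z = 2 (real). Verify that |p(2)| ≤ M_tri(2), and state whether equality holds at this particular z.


Coefficients: c_0 = 4, c_1 = -1, c_2 = -2, c_3 = -3, c_4 = 1. Radius r = 2.
Part (a). Triangle bound: M_tri(r) = Σ_k |c_k| r^k
  = |4|·2^0 + |-1|·2^1 + |-2|·2^2 + |-3|·2^3 + |1|·2^4
  = 4 + 2 + 8 + 24 + 16 = 54.
This bounds M(r) := max_{|z|=r} |p(z)| from above; equality holds iff all terms c_k z^k can be made to align in phase at a single z on |z|=r.
Part (b). At z = 2 (real, on the circle |z| = r):
  p(2) = (4)·2^0 + (-1)·2^1 + (-2)·2^2 + (-3)·2^3 + (1)·2^4 = -14.
  |p(2)| = 14.
Check: |p(2)| = 14 ≤ 54 = M_tri(2). ✓ Equality does not hold at z = 2 (the coefficients have mixed signs, so the terms do not all align in phase there).

M_tri(2) = 54; |p(2)| = 14; equality at z=2: no.


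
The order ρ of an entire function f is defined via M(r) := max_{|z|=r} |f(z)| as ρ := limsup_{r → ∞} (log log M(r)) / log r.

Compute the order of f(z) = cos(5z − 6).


cos(w) is a linear combination of e^{iw} and e^{−iw} (or e^w, e^{−w} in the hyperbolic case), so |cos(w)| ≤ e^{|w|}. With w = 5z − 6, |w| ≤ 5|z| + 6 = 5r + 6 on |z| = r, giving M(r) ≤ e^{5r + 6}, so ρ ≤ 1. On a suitable ray (z = it for sin/cos; z = t for sinh/cosh, t real → ∞), |cos(5z − 6)| grows like e^{5|t|}/2, so ρ ≥ 1. Hence ρ = 1.
Therefore ρ = 1.

Order ρ = 1.


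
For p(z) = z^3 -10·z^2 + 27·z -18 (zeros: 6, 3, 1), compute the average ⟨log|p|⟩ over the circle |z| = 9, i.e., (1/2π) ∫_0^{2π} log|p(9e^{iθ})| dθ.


Zeros: 1, 3, 6; r = 9.
Inside |z| < r: 1, 3, 6. Outside (|z| ≥ r): ∅.
p(0) = -18, so log|p(0)| = log(18) = 2.8904.
Apply Jensen: I(r) = log|p(0)| + Σ_k log(r/|z_k|), summed over zeros inside |z| < r.
  log(r/|z_k|) for z_k = 6: log(9/6) = 0.4055
  log(r/|z_k|) for z_k = 3: log(9/3) = 1.0986
  log(r/|z_k|) for z_k = 1: log(9/1) = 2.1972
Sum over inside zeros: 3.7013.
I(r) = log|p(0)| + (inside sum) = 2.8904 + 3.7013 = 6.5917.
Closed form (all zeros inside, monic): I(r) = n·log(r) = 3·log(9) = 6.5917. ✓

I(r) ≈ 6.5917.


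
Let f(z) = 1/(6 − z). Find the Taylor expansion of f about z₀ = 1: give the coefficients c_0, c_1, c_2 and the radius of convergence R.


Let w = z − z₀, so z = z₀ + w.
Then 6 − z = 6 − (z₀ + w) = (6 − z₀) − w = 5 − w.
f(z) = 1/(5 − w) = (1/(5)) · 1/(1 − w/(5)) = Σ_{n≥0} w^n / (5)^(n+1).
So c_n = 1/(5)^(n+1):
  c_0 = 1/(5)^1 = 1/5.
  c_1 = 1/(5)^2 = 1/25.
  c_2 = 1/(5)^3 = 1/125.
The series is valid for |w/d| < 1, i.e. |z − z₀| < |d|.
Radius of convergence: R = |6 − z₀| = |5| = 5 (distance from z₀ to the singularity z = 6).

c_0 = 1/5, c_1 = 1/25, c_2 = 1/125; R = 5.


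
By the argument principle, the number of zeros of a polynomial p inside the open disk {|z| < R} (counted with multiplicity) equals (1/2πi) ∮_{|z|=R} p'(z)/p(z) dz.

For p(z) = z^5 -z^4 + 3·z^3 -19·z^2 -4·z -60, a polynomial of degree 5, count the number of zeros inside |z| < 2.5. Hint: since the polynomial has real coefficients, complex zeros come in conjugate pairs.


The zeros of p are: (0 + 2i), (0 - 2i), 3, (-1 + 2i), (-1 - 2i).
Their magnitudes are: 2, 2, 3, 2.236, 2.236.
Zeros with |z| < R = 2.5: (0 + 2i), (0 - 2i), (-1 + 2i), (-1 - 2i).
Count = 4.
By the argument principle, (1/2πi) ∮_{|z|=R} p'(z)/p(z) dz equals exactly this count.

Number of zeros inside |z| < 2.5: 4.


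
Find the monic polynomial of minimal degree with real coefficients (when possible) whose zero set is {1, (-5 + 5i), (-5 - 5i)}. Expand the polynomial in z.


The polynomial is p(z) = ∏_{α ∈ S} (z − α), where S = {1, (-5 + 5i), (-5 - 5i)}.
Expanding the product yields: p(z) = z^3 + 9·z^2 + 40·z -50.
Note conjugate pairs combine to real quadratics: (z − (-5+5i))(z − (-5−5i)) = z² + 10z + 50.
The resulting polynomial has degree 3 and real coefficients as required.

p(z) = z^3 + 9·z^2 + 40·z -50.


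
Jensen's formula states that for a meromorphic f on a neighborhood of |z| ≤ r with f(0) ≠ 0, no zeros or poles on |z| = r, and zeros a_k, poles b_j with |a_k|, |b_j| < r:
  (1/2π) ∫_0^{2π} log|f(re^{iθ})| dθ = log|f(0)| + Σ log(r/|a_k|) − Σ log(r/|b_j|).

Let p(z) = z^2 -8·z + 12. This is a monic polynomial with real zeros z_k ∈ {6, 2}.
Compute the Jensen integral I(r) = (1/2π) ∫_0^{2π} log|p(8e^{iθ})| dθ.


Zeros: 2, 6; r = 8.
Inside |z| < r: 2, 6. Outside (|z| ≥ r): ∅.
p(0) = 12, so log|p(0)| = log(12) = 2.4849.
Apply Jensen: I(r) = log|p(0)| + Σ_k log(r/|z_k|), summed over zeros inside |z| < r.
  log(r/|z_k|) for z_k = 6: log(8/6) = 0.2877
  log(r/|z_k|) for z_k = 2: log(8/2) = 1.3863
Sum over inside zeros: 1.6740.
I(r) = log|p(0)| + (inside sum) = 2.4849 + 1.6740 = 4.1589.
Closed form (all zeros inside, monic): I(r) = n·log(r) = 2·log(8) = 4.1589. ✓

I(r) ≈ 4.1589.


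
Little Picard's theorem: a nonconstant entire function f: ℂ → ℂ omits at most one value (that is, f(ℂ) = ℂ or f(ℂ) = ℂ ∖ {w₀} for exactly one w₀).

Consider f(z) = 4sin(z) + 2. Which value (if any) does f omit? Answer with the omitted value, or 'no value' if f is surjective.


Little Picard bounds the complement of f(ℂ) to at most one point.
sin is entire and surjective onto ℂ: for every w ∈ ℂ, sin(ζ) = w has a solution ζ ∈ ℂ (e.g., via the complex inverse arcsin). With ζ = z this gives z = ζ/(1). Then 4·sin(z) takes every value in 4·ℂ = ℂ, and adding 2 is a bijection of ℂ. So f is surjective and omits no value. (Note: only on the real line is sin bounded by [−1, 1].)

Omitted value: no value.


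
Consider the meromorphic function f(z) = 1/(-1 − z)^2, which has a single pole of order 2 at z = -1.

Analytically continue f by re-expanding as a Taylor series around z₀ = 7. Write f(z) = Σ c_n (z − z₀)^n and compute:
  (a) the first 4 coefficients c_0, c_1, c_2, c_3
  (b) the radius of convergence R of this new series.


Let w = z − z₀, so z = z₀ + w.
Then -1 − z = -1 − (z₀ + w) = (-1 − z₀) − w = -8 − w.
f(z) = 1/(-8 − w)^2 = (1/(-8)^2) · (1 − w/(-8))^{−2}.
By the binomial series (1−u)^{−2} = Σ_{n≥0} C(n+1, 1) u^n for |u|<1, with u = w/(-8):
  c_n = C(n+1, 1) / (-8)^(n+2).
  c_0 = 1/(-8)^2 = 1/64.
  c_1 = 2/(-8)^3 = -1/256.
  c_2 = 3/(-8)^4 = 3/4096.
  c_3 = 4/(-8)^5 = -1/8192.
The series is valid for |w/d| < 1, i.e. |z − z₀| < |d|.
Radius of convergence: R = |-1 − z₀| = |-8| = 8 (distance from z₀ to the singularity z = -1).

c_0 = 1/64, c_1 = -1/256, c_2 = 3/4096, c_3 = -1/8192; R = 8.


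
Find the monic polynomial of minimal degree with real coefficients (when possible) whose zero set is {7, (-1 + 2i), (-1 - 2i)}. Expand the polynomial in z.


The polynomial is p(z) = ∏_{α ∈ S} (z − α), where S = {7, (-1 + 2i), (-1 - 2i)}.
Expanding the product yields: p(z) = z^3 -5·z^2 -9·z -35.
Note conjugate pairs combine to real quadratics: (z − (-1+2i))(z − (-1−2i)) = z² + 2z + 5.
The resulting polynomial has degree 3 and real coefficients as required.

p(z) = z^3 -5·z^2 -9·z -35.


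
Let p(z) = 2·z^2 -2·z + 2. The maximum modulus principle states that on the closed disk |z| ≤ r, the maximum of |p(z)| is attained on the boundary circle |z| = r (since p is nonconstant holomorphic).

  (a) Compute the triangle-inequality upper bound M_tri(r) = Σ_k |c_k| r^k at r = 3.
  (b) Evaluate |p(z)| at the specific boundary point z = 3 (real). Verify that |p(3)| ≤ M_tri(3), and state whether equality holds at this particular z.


Coefficients: c_0 = 2, c_1 = -2, c_2 = 2. Radius r = 3.
Part (a). Triangle bound: M_tri(r) = Σ_k |c_k| r^k
  = |2|·3^0 + |-2|·3^1 + |2|·3^2
  = 2 + 6 + 18 = 26.
This bounds M(r) := max_{|z|=r} |p(z)| from above; equality holds iff all terms c_k z^k can be made to align in phase at a single z on |z|=r.
Part (b). At z = 3 (real, on the circle |z| = r):
  p(3) = (2)·3^0 + (-2)·3^1 + (2)·3^2 = 14.
  |p(3)| = 14.
Check: |p(3)| = 14 ≤ 26 = M_tri(3). ✓ Equality does not hold at z = 3 (the coefficients have mixed signs, so the terms do not all align in phase there).

M_tri(3) = 26; |p(3)| = 14; equality at z=3: no.


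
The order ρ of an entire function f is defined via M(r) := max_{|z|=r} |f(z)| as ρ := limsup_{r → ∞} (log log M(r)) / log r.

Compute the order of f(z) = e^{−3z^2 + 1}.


|e^{−3z^2 + 1}| = e^{Re(-3·z^2) + 1} ≤ e^{3|z|^2 + 1} = e^{3r^2 + 1} on |z| = r, so ρ ≤ 2. Choosing z on |z|=r so that -3·z^2 is real positive (always possible by picking arg z appropriately) gives |f(z)| = e^{3r^2 + 1}, matching the bound. The additive constant 1 does not affect log log M(r) ~ 2·log r. Hence ρ = 2.
Therefore ρ = 2.

Order ρ = 2.


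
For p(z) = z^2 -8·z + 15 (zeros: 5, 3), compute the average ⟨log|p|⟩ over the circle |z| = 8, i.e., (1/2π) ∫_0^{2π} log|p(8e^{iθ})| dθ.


Zeros: 3, 5; r = 8.
Inside |z| < r: 3, 5. Outside (|z| ≥ r): ∅.
p(0) = 15, so log|p(0)| = log(15) = 2.7081.
Apply Jensen: I(r) = log|p(0)| + Σ_k log(r/|z_k|), summed over zeros inside |z| < r.
  log(r/|z_k|) for z_k = 5: log(8/5) = 0.4700
  log(r/|z_k|) for z_k = 3: log(8/3) = 0.9808
Sum over inside zeros: 1.4508.
I(r) = log|p(0)| + (inside sum) = 2.7081 + 1.4508 = 4.1589.
Closed form (all zeros inside, monic): I(r) = n·log(r) = 2·log(8) = 4.1589. ✓

I(r) ≈ 4.1589.


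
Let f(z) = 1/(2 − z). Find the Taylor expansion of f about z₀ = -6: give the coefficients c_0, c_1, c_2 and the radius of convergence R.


Let w = z − z₀, so z = z₀ + w.
Then 2 − z = 2 − (z₀ + w) = (2 − z₀) − w = 8 − w.
f(z) = 1/(8 − w) = (1/(8)) · 1/(1 − w/(8)) = Σ_{n≥0} w^n / (8)^(n+1).
So c_n = 1/(8)^(n+1):
  c_0 = 1/(8)^1 = 1/8.
  c_1 = 1/(8)^2 = 1/64.
  c_2 = 1/(8)^3 = 1/512.
The series is valid for |w/d| < 1, i.e. |z − z₀| < |d|.
Radius of convergence: R = |2 − z₀| = |8| = 8 (distance from z₀ to the singularity z = 2).

c_0 = 1/8, c_1 = 1/64, c_2 = 1/512; R = 8.


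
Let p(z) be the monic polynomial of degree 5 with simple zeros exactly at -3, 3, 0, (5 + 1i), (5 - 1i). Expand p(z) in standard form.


The polynomial is p(z) = ∏_{α ∈ S} (z − α), where S = {-3, 3, 0, (5 + 1i), (5 - 1i)}.
Expanding the product yields: p(z) = z^5 -10·z^4 + 17·z^3 + 90·z^2 -234·z.
Note conjugate pairs combine to real quadratics: (z − (5+1i))(z − (5−1i)) = z² − 10z + 26.
The resulting polynomial has degree 5 and real coefficients as required.

p(z) = z^5 -10·z^4 + 17·z^3 + 90·z^2 -234·z.


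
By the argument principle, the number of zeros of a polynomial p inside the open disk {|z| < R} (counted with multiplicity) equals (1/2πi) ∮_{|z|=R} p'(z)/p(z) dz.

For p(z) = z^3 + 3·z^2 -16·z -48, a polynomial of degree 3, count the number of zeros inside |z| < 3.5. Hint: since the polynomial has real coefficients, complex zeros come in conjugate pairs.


The zeros of p are: 4, -4, -3.
Their magnitudes are: 4, 4, 3.
Zeros with |z| < R = 3.5: -3.
Count = 1.
By the argument principle, (1/2πi) ∮_{|z|=R} p'(z)/p(z) dz equals exactly this count.

Number of zeros inside |z| < 3.5: 1.


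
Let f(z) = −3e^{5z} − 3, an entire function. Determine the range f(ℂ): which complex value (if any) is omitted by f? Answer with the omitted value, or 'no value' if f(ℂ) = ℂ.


Little Picard bounds the complement of f(ℂ) to at most one point.
e^{5z} is never zero on ℂ, so -3·e^{5z} takes every value in ℂ ∖ {0}. Adding -3 shifts the range to ℂ ∖ {-3}. Thus f omits exactly the value -3.

Omitted value: -3.


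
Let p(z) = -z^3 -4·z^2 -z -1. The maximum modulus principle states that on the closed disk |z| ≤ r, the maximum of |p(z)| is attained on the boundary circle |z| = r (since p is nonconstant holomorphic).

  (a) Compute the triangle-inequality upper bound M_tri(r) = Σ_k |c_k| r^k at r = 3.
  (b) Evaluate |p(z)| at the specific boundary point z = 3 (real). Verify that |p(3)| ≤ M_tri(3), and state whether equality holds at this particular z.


Coefficients: c_0 = -1, c_1 = -1, c_2 = -4, c_3 = -1. Radius r = 3.
Part (a). Triangle bound: M_tri(r) = Σ_k |c_k| r^k
  = |-1|·3^0 + |-1|·3^1 + |-4|·3^2 + |-1|·3^3
  = 1 + 3 + 36 + 27 = 67.
This bounds M(r) := max_{|z|=r} |p(z)| from above; equality holds iff all terms c_k z^k can be made to align in phase at a single z on |z|=r.
Part (b). At z = 3 (real, on the circle |z| = r):
  p(3) = (-1)·3^0 + (-1)·3^1 + (-4)·3^2 + (-1)·3^3 = -67.
  |p(3)| = 67.
Since all nonzero coefficients share the same sign, |p(3)| = 67 = M_tri(3); the triangle bound is attained at z = 3, so in fact M(r) = 67.

M_tri(3) = 67; |p(3)| = 67; equality at z=3: yes.
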